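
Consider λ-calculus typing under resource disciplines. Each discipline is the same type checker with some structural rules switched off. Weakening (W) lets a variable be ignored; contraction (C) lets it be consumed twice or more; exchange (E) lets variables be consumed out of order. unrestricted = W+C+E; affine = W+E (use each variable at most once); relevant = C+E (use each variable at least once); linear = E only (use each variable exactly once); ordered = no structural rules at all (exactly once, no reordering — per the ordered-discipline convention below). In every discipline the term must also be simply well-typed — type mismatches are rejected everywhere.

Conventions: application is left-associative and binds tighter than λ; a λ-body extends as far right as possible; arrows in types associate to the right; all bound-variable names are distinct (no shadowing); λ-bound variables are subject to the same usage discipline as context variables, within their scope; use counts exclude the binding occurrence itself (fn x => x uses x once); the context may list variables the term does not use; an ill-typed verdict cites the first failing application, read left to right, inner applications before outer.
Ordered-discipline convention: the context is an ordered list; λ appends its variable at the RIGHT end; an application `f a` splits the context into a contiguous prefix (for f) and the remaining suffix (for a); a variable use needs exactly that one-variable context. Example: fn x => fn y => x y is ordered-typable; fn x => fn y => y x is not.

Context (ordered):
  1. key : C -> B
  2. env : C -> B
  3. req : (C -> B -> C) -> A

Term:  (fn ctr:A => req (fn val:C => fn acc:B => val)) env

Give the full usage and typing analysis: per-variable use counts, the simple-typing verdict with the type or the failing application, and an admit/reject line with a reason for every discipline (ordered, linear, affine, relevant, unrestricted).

usage: key: 0×, env: 1×, req: 1×, ctr [bound]: 0×, val [bound]: 1×, acc [bound]: 0×
use order (left to right): req, val, env
typing: ill-typed: argument of type C -> B where A is required
ordered: ✗, a type mismatch blocks all five
linear: ✗, the type mismatch rejects it
affine: ✗, not simply typable
relevant: ✗, fails simple typing
unrestricted: ✗, a type mismatch blocks all five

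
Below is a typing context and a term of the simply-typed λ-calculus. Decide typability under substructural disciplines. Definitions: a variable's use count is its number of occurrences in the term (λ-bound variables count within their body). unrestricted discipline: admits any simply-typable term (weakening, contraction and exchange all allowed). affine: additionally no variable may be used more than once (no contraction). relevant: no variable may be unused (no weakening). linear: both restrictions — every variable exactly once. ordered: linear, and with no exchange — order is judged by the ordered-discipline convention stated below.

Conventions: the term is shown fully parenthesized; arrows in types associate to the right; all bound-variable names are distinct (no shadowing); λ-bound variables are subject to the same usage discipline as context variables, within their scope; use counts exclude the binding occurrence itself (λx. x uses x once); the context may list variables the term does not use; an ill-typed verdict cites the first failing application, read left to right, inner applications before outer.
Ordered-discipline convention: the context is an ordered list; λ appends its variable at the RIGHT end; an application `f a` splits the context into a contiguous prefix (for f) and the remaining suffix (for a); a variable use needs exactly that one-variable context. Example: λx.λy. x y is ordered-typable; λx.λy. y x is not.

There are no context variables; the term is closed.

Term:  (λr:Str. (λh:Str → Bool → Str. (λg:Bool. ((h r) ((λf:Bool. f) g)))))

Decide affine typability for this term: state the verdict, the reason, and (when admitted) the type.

yes — no duplicate uses among r, h, g, f; term : Str → (Str → Bool → Str) → Bool → Str
usage: r (bound): 1×, h (bound): 1×, g (bound): 1×, f (bound): 1×
use order (left to right): h, r, f, g
typing: well-typed at Str → (Str → Bool → Str) → Bool → Str
across the five disciplines: ordered ✗, linear ✓, affine ✓, relevant ✓, unrestricted ✓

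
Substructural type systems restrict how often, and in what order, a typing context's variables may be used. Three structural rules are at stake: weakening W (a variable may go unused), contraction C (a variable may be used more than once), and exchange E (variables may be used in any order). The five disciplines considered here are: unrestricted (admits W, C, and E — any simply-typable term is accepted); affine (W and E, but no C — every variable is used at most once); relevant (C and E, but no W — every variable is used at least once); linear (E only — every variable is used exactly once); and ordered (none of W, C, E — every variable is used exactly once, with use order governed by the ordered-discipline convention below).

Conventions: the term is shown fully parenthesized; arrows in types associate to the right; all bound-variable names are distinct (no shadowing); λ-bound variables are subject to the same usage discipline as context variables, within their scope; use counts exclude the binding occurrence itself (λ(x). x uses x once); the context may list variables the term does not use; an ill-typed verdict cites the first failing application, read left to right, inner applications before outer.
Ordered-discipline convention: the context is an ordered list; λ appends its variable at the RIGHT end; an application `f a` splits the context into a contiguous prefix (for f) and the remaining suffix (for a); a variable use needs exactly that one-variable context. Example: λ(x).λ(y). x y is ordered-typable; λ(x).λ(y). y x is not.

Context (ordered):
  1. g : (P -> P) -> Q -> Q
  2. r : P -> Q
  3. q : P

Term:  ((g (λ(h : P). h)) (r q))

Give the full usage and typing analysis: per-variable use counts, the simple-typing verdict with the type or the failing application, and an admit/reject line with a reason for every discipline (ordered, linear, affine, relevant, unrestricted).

variable uses: g: 1×, r: 1×, q: 1×, h [bound]: 1×
left-to-right use order: g, h, r, q
typing: the term checks, with type Q
ordered: ✓ — g, r, q, h once each; derivable with no W/C/E
linear: ✓ — single use per variable (g, r, q, h)
affine: ✓ — g, r, q, h: no repeats, contraction unneeded
relevant: ✓ — every one of g, r, q, h appears
unrestricted: ✓ — type-checks (Q) and nothing is barred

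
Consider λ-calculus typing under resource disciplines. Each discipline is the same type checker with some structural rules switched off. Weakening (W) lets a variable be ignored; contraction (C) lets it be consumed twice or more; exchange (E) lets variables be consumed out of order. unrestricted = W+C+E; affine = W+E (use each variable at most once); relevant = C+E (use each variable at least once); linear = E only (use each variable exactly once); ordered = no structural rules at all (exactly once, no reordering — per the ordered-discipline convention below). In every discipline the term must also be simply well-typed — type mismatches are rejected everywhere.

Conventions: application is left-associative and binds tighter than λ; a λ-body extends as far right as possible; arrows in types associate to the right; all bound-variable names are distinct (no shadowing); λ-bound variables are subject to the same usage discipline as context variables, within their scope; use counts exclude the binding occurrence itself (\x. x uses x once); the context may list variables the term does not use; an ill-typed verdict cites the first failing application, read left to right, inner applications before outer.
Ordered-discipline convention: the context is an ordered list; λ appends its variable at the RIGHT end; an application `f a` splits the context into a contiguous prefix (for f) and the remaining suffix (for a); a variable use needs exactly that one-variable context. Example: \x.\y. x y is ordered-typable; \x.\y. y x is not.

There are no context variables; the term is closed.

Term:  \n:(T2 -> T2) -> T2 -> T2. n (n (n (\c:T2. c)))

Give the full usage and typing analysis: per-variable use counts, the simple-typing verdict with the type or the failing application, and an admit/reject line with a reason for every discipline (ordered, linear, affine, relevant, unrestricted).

usage: n (bound): 3; c (bound): 1
use order (left to right): n, n, n, c
typing: well-typed at ((T2 -> T2) -> T2 -> T2) -> T2 -> T2
ordered: ✗, n ×3 used more than once (contraction)
linear: ✗, n ×3 used more than once (contraction)
affine: ✗, n ×3 used more than once (contraction)
relevant: ✓, n, c: all used, weakening unneeded
unrestricted: ✓, well-typed at ((T2 -> T2) -> T2 -> T2) -> T2 -> T2; no restrictions here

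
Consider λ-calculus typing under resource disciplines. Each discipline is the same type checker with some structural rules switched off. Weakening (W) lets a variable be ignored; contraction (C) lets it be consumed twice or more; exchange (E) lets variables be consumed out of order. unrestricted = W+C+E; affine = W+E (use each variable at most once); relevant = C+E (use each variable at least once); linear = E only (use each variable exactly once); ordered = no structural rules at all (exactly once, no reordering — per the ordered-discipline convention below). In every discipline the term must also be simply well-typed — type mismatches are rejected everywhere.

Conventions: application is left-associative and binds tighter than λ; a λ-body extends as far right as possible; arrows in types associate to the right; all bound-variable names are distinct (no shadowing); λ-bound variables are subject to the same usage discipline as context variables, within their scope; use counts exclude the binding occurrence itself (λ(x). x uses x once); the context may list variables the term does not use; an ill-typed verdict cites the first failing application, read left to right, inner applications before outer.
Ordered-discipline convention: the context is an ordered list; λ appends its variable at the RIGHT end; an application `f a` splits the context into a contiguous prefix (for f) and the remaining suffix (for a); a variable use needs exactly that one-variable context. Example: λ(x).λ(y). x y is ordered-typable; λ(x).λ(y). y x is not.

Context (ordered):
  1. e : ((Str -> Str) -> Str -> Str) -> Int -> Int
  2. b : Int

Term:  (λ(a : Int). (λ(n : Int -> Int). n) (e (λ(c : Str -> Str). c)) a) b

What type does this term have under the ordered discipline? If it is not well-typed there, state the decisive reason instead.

term : Int
variable uses: e: 1; b: 1; a (bound): 1; n (bound): 1; c (bound): 1
left-to-right use order: n, e, c, a, b
typing: ✓ — Int
summary: ordered ✓, linear ✓, affine ✓, relevant ✓, unrestricted ✓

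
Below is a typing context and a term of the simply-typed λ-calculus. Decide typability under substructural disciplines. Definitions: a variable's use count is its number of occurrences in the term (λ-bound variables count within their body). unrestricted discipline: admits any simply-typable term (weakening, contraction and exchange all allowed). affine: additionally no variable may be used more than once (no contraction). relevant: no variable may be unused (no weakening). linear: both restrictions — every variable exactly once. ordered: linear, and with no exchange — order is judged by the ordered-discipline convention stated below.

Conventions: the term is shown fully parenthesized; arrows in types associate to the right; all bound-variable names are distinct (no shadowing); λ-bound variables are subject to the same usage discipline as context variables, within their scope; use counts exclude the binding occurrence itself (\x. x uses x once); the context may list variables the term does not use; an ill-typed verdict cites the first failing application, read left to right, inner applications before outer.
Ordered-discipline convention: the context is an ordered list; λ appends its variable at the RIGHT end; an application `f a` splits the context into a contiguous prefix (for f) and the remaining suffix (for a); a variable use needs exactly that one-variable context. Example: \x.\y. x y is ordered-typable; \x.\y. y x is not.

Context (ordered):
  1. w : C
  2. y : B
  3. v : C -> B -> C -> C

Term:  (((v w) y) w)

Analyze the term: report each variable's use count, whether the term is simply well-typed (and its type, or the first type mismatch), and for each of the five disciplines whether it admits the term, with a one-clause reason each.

counts: w: 2×, y: 1×, v: 1×
use order (left to right): v, w, y, w
typing: well-typed at C
ordered ✗ (uses contraction: w ×2)
linear ✗ (uses contraction: w ×2)
affine ✗ (uses contraction: w ×2)
relevant ✓ (every one of w, y, v appears)
unrestricted ✓ (well-typed at C; no restrictions here)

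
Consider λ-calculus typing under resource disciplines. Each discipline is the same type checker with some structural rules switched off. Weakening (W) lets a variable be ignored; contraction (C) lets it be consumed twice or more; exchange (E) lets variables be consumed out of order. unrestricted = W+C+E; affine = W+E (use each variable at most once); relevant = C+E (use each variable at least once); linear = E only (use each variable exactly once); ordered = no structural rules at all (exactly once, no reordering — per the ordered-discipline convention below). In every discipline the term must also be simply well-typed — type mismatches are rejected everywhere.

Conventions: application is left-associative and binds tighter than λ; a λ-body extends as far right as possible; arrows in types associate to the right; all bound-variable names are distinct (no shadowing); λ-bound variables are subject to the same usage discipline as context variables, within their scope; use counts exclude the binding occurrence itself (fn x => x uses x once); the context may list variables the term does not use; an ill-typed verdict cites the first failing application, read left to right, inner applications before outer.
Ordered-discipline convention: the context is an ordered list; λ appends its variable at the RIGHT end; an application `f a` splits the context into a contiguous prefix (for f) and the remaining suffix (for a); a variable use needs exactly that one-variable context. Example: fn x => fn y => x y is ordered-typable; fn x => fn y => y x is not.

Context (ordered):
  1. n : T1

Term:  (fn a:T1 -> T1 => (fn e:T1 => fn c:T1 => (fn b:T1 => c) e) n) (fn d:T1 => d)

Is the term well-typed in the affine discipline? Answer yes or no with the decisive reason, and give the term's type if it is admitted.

yes — n, a, e, c, b, d: no repeats, contraction unneeded; term : T1 -> T1
use counts: n: 1; a (λ-bound): 0; e (λ-bound): 1; c (λ-bound): 1; b (λ-bound): 0; d (λ-bound): 1
order of uses: c, e, n, d
typing: well-typed at T1 -> T1
across the five disciplines: ordered ✗ · linear ✗ · affine ✓ · relevant ✗ · unrestricted ✓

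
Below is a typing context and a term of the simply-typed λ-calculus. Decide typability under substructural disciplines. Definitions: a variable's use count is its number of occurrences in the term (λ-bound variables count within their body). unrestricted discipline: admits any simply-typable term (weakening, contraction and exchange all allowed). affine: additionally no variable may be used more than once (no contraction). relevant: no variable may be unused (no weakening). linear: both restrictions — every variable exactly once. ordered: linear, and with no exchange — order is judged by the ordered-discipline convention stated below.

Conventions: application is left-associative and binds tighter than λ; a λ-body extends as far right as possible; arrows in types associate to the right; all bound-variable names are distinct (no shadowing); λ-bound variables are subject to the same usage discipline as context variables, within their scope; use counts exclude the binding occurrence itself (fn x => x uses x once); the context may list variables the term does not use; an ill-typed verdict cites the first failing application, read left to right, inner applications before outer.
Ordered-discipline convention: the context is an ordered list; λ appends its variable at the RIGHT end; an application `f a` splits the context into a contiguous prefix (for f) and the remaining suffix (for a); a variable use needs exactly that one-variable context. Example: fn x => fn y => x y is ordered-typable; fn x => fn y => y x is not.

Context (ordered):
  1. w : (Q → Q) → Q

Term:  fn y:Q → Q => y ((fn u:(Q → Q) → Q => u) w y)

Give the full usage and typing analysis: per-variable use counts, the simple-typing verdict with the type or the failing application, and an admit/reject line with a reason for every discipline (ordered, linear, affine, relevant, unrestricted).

variable uses: w=1, y (bound)=2, u (bound)=1
left-to-right use order: y, u, w, y
typing: the term checks, with type (Q → Q) → Q
ordered ✗ (y ×2 used more than once (contraction))
linear ✗ (y ×2 used more than once (contraction))
affine ✗ (y ×2 used more than once (contraction))
relevant ✓ (none of w, y, u goes unused)
unrestricted ✓ (simply typable at (Q → Q) → Q; W, C, E all held)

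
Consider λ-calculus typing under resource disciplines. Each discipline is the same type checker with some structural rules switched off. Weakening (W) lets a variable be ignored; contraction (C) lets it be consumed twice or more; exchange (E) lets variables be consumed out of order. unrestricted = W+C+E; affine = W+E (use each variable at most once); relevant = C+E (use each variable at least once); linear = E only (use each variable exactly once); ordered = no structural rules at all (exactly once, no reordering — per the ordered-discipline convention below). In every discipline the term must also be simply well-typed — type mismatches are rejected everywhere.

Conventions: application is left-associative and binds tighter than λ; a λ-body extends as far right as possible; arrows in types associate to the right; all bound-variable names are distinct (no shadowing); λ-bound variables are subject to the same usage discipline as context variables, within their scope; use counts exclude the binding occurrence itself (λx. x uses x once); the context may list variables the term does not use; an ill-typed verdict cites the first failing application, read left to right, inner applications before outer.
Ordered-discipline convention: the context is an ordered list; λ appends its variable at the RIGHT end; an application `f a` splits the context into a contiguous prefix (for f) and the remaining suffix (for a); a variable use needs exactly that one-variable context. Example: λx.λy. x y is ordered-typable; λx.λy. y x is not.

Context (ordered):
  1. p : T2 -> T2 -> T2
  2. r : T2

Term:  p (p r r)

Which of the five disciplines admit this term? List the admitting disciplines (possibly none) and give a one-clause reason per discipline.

admitted in: relevant, unrestricted
usage: p: 2×; r: 2×
order of uses: p, p, r, r
typing: well-typed at T2 -> T2
ordered: ✗ — repeated use of p ×2, r ×2
linear: ✗ — repeated use of p ×2, r ×2
affine: ✗ — repeated use of p ×2, r ×2
relevant: ✓ — none of p, r goes unused
unrestricted: ✓ — well-typed at T2 -> T2; no restrictions here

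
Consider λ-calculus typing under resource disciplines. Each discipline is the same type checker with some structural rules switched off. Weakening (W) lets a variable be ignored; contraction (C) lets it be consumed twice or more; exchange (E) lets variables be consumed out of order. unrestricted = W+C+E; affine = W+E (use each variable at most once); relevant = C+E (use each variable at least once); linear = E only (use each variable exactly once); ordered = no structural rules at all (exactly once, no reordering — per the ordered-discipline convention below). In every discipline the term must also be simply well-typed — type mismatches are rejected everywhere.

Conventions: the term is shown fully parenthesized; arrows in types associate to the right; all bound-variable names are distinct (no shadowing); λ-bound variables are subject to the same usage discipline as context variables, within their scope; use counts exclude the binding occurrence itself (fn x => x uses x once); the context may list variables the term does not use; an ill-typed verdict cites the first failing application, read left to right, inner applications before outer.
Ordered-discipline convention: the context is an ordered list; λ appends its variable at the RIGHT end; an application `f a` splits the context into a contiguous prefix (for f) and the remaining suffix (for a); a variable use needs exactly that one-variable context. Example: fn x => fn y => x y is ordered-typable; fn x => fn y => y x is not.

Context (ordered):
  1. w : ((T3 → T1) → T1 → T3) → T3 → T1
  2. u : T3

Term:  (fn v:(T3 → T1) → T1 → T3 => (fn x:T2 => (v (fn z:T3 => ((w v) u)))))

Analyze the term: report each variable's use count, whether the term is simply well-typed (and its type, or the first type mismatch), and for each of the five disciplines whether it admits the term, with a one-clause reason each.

usage: w=1, u=1, v [bound]=2, x [bound]=0, z [bound]=0
left-to-right use order: v, w, v, u
typing: well-typed — term : ((T3 → T1) → T1 → T3) → T2 → T1 → T3
ordered: ✗, v ×2 used more than once (contraction); x, z never used (weakening)
linear: ✗, v ×2 used more than once (contraction); x, z never used (weakening)
affine: ✗, v ×2 used more than once (contraction)
relevant: ✗, x, z never used (weakening)
unrestricted: ✓, well-typed at ((T3 → T1) → T1 → T3) → T2 → T1 → T3; no restrictions here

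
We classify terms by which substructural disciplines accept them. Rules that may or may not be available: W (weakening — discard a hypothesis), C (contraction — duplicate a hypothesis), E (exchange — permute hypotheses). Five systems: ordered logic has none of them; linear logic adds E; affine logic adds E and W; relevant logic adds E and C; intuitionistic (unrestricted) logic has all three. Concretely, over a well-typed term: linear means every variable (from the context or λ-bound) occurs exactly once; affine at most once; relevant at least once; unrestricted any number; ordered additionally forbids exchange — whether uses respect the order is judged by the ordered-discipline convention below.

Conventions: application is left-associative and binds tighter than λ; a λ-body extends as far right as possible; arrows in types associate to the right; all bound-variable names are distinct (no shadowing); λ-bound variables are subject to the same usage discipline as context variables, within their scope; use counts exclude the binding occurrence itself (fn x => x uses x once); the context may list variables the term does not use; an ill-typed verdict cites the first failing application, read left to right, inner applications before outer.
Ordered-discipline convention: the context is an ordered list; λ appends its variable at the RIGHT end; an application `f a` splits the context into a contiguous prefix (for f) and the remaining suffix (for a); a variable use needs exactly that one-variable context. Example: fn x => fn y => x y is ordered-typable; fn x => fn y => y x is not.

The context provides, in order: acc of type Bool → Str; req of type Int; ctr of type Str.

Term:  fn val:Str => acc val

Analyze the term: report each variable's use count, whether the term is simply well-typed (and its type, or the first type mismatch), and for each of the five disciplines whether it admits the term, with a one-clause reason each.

usage: acc: 1×, req: 0×, ctr: 0×, val (bound): 1×
uses in reading order: acc, val
typing: ill-typed: a function awaiting Bool gets Str
ordered ✗ (fails simple typing)
linear ✗ (a type mismatch blocks all five)
affine ✗ (the type mismatch rejects it)
relevant ✗ (not simply typable)
unrestricted ✗ (fails simple typing)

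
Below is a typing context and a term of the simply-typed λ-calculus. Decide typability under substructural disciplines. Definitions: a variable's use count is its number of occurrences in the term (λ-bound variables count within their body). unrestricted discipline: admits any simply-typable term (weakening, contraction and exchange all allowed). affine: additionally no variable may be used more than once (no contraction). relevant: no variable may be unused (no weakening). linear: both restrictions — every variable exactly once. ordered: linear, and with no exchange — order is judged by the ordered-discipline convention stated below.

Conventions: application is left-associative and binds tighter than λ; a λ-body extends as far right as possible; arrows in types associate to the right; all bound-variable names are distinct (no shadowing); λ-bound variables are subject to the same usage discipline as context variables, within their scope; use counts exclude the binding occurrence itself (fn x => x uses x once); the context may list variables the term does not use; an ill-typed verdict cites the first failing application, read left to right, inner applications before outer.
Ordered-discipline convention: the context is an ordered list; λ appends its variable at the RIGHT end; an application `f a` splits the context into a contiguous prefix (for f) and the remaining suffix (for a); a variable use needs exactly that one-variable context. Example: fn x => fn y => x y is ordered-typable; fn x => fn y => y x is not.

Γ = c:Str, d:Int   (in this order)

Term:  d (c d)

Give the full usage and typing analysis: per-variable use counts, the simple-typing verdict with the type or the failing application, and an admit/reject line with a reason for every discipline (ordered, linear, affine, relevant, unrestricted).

counts: c: 1×, d: 2×
left-to-right use order: d, c, d
typing: ill-typed: can't apply a value of type Str
ordered: ✗ — not simply typable
linear: ✗ — fails simple typing
affine: ✗ — a type mismatch blocks all five
relevant: ✗ — the type mismatch rejects it
unrestricted: ✗ — not simply typable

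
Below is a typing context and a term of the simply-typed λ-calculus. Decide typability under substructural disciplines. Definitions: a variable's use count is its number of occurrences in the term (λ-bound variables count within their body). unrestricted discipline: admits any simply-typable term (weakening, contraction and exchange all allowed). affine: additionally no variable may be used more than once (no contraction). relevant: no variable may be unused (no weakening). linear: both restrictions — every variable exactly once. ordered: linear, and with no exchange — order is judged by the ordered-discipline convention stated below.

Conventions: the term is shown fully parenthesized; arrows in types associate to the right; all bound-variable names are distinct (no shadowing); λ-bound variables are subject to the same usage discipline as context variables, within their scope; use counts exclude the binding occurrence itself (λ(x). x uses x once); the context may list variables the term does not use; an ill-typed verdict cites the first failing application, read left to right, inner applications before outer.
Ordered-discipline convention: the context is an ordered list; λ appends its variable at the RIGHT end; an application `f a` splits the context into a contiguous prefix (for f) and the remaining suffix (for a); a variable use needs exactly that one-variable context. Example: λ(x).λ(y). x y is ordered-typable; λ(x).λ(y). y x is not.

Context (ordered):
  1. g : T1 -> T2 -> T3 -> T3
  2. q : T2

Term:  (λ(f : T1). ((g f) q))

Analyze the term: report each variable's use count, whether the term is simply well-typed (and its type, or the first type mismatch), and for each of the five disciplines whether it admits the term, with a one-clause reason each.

variable uses: g: 1×; q: 1×; f [bound]: 1×
uses in reading order: g, f, q
typing: well-typed — term : T1 -> T3 -> T3
ordered: ✗ — use order g, f, q needs exchange
linear: ✓ — g, q, f: one use apiece
affine: ✓ — none of g, q, f used more than once
relevant: ✓ — g, q, f: all used, weakening unneeded
unrestricted: ✓ — simply typable at T1 -> T3 -> T3; W, C, E all held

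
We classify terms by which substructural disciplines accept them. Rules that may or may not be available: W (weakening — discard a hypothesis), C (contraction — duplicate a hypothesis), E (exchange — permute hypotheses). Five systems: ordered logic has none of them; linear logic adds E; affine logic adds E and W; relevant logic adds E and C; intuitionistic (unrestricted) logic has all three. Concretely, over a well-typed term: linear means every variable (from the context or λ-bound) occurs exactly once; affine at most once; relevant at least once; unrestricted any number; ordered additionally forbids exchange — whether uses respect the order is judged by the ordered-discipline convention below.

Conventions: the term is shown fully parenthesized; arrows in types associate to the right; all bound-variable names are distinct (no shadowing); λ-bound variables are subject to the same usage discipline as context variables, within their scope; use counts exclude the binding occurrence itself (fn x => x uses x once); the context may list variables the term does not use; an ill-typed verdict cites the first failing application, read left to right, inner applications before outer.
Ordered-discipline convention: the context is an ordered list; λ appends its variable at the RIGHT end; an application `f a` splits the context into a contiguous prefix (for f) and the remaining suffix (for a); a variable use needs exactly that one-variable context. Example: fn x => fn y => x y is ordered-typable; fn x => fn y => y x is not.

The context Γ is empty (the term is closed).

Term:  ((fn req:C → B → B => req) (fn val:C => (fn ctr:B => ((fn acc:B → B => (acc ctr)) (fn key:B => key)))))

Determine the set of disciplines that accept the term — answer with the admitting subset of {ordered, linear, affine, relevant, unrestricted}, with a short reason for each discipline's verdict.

admitted by: affine, unrestricted
variable uses: req [bound]=1; val [bound]=0; ctr [bound]=1; acc [bound]=1; key [bound]=1
left-to-right use order: req, acc, ctr, key
typing: well-typed — term : C → B → B
ordered: ✗ — val left unused
linear: ✗ — val left unused
affine: ✓ — no duplicate uses among req, val, ctr, acc, key
relevant: ✗ — val left unused
unrestricted: ✓ — simply typable at C → B → B; W, C, E all held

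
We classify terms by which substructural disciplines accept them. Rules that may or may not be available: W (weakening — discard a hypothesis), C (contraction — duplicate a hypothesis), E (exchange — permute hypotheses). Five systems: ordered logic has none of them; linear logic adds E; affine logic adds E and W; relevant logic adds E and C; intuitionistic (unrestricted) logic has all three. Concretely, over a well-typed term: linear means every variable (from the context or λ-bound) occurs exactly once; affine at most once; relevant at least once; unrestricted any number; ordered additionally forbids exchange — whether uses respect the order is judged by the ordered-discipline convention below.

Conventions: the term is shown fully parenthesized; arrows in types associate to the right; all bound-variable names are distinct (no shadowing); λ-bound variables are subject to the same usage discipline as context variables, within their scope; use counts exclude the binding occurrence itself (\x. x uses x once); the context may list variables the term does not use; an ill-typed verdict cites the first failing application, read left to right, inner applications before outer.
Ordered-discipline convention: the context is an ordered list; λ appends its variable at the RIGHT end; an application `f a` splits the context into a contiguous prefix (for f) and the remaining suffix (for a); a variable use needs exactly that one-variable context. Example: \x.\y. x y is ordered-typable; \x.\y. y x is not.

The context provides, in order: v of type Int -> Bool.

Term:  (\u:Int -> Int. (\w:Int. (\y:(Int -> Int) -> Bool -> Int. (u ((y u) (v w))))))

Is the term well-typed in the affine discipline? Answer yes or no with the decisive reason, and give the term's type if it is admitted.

no — needs contraction — u ×2
use counts: v: 1; u (bound): 2; w (bound): 1; y (bound): 1
left-to-right use order: u, y, u, v, w
typing: well-typed at (Int -> Int) -> Int -> ((Int -> Int) -> Bool -> Int) -> Int
all disciplines: ordered ✗, linear ✗, affine ✗, relevant ✓, unrestricted ✓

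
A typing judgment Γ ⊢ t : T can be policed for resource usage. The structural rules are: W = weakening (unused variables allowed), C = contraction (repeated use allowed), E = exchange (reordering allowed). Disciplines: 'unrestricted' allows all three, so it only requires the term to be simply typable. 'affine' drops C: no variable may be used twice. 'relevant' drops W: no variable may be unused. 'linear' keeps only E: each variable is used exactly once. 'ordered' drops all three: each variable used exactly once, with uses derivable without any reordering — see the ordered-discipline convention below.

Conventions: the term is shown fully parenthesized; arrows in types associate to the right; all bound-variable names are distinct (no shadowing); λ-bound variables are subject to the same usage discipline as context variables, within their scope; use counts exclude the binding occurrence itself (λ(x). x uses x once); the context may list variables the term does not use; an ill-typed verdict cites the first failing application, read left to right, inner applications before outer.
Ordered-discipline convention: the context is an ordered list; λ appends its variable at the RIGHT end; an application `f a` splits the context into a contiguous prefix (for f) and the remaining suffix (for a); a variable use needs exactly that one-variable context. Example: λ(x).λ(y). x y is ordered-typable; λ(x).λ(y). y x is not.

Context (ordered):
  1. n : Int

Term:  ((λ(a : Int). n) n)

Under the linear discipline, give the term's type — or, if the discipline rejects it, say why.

not well-typed under linear — repeated use of n ×2; a left unused
variable uses: n: 2×; a (bound): 0×
use order (left to right): n, n
typing: well-typed at Int
summary: ordered ✗, linear ✗, affine ✗, relevant ✗, unrestricted ✓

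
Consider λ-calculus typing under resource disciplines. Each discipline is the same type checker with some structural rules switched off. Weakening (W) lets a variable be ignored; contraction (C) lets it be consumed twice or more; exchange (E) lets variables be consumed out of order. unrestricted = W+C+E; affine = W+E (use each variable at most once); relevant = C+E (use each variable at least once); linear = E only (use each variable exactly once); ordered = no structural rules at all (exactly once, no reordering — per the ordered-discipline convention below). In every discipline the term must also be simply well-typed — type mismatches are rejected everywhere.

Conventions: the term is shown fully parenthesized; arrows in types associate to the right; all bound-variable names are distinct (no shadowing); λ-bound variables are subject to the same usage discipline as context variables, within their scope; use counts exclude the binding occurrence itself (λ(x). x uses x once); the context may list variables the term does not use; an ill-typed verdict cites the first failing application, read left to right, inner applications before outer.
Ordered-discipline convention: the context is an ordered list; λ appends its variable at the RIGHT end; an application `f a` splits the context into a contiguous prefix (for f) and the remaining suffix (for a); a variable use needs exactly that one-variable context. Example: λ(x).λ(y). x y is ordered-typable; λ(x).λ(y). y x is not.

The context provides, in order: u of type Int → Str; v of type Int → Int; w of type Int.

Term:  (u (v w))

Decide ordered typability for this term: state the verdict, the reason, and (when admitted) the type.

yes — u, v, w once each; derivable with no W/C/E; term : Str
use counts: u ×1, v ×1, w ×1
use order (left to right): u, v, w
typing: well-typed — term : Str
per-discipline verdicts: ordered ✓, linear ✓, affine ✓, relevant ✓, unrestricted ✓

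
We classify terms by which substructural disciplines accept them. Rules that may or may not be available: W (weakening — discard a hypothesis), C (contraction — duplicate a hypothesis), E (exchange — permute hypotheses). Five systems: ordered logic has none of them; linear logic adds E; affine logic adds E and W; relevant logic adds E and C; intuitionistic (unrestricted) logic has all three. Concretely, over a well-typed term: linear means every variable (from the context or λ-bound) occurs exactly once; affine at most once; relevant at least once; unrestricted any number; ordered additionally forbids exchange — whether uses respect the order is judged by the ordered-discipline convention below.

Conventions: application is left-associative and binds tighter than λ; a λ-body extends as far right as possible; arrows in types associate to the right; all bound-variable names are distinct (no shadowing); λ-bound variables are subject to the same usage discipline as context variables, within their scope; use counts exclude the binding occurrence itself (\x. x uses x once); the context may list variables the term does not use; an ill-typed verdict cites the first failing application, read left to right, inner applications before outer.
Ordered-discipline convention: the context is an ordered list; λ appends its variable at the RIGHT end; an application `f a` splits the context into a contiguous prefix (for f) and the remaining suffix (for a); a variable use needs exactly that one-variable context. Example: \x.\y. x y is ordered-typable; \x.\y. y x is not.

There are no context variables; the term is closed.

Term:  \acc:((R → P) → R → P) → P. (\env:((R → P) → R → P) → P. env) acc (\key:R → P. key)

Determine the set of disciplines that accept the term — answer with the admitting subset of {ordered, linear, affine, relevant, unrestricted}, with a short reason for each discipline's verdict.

accepted by: ordered, linear, affine, relevant, unrestricted
use counts: acc (λ-bound): 1, env (λ-bound): 1, key (λ-bound): 1
left-to-right use order: env, acc, key
typing: well-typed — term : (((R → P) → R → P) → P) → P
ordered ✓ (single-use (acc, env, key), ordered derivation ok)
linear ✓ (acc, env, key: one use apiece)
affine ✓ (acc, env, key: no repeats, contraction unneeded)
relevant ✓ (none of acc, env, key goes unused)
unrestricted ✓ (well-typed at (((R → P) → R → P) → P) → P; no restrictions here)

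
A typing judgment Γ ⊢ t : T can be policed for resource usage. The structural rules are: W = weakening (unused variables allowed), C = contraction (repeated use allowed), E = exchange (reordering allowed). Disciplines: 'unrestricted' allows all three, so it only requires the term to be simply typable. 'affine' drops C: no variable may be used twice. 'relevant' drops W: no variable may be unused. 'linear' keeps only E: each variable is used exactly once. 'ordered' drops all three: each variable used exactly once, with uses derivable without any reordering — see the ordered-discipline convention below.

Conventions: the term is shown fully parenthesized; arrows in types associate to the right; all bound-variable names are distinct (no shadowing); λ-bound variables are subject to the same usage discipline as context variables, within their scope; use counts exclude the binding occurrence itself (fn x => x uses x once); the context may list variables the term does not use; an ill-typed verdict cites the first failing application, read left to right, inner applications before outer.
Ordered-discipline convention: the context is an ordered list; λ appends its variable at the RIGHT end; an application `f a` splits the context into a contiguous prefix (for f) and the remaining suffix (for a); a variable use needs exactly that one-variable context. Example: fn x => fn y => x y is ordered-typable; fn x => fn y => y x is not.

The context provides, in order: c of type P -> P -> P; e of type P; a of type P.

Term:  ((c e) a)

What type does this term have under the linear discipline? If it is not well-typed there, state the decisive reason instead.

term : P
variable uses: c: 1; e: 1; a: 1
uses in reading order: c, e, a
typing: well-typed — term : P
per-discipline verdicts: ordered ✓ | linear ✓ | affine ✓ | relevant ✓ | unrestricted ✓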